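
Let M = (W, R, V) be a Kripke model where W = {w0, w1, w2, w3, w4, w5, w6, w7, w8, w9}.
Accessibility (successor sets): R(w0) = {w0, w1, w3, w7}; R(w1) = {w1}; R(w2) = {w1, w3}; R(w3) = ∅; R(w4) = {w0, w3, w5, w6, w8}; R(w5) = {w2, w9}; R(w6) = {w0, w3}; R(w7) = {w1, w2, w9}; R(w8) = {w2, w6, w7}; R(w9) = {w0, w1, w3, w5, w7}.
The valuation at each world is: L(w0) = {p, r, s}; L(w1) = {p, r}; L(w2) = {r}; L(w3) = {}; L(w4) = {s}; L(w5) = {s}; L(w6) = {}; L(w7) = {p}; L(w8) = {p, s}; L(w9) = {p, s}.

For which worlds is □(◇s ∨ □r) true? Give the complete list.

Recall that □ψ holds at a world iff ψ holds at every accessible world, and ◇ψ holds iff ψ holds at some accessible world.
Let φ = □(◇s ∨ □r). Evaluate φ at each world:
  w0 (successors {w0, w1, w3, w7}): φ is true.
  w1 (successors {w1}): φ is true.
  w2 (successors {w1, w3}): φ is true.
  w3 (successors ∅): φ is true.
  w4 (successors {w0, w3, w5, w6, w8}): φ is false.
  w5 (successors {w2, w9}): φ is false.
  w6 (successors {w0, w3}): φ is true.
  w7 (successors {w1, w2, w9}): φ is false.
  w8 (successors {w2, w6, w7}): φ is false.
  w9 (successors {w0, w1, w3, w5, w7}): φ is true.
For instance, at w0:
  At w0: □(◇s ∨ □r) requires ◇s ∨ □r at every successor {w0, w1, w3, w7}.
    At w0: ◇s ∨ □r is true.
    At w1: ◇s ∨ □r is true.
    At w3: ◇s ∨ □r is true.
    At w7: ◇s ∨ □r is true.
  So □(◇s ∨ □r) is true at w0.
Satisfying worlds: {w0, w1, w2, w3, w6, w9}

w0, w1, w2, w3, w6, w9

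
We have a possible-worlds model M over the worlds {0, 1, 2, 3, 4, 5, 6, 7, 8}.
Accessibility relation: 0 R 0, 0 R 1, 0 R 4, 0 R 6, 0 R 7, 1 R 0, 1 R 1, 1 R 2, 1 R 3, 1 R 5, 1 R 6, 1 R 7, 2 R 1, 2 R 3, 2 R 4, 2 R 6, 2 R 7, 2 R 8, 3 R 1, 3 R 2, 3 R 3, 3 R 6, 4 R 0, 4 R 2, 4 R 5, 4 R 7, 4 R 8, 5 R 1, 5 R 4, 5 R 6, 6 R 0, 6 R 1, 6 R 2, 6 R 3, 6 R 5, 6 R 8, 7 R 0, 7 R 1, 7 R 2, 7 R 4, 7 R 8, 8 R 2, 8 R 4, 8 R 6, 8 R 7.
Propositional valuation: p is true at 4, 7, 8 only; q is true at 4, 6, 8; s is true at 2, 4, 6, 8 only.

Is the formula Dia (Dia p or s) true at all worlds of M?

Yes

Let φ = Dia (Dia p or s). Evaluate φ at each world:
  0 (successors {0, 1, 4, 6, 7}): φ is true.
  1 (successors {0, 1, 2, 3, 5, 6, 7}): φ is true.
  2 (successors {1, 3, 4, 6, 7, 8}): φ is true.
  3 (successors {1, 2, 3, 6}): φ is true.
  4 (successors {0, 2, 5, 7, 8}): φ is true.
  5 (successors {1, 4, 6}): φ is true.
  6 (successors {0, 1, 2, 3, 5, 8}): φ is true.
  7 (successors {0, 1, 2, 4, 8}): φ is true.
  8 (successors {2, 4, 6, 7}): φ is true.
For instance, at 1:
  At 1: Dia (Dia p or s) requires Dia p or s at some successor in {0, 1, 2, 3, 5, 6, 7}.
    Dia p or s holds at 0, so Dia (Dia p or s) is true at 1.
      At 0: Dia p is true, s is false, so Dia p or s is true.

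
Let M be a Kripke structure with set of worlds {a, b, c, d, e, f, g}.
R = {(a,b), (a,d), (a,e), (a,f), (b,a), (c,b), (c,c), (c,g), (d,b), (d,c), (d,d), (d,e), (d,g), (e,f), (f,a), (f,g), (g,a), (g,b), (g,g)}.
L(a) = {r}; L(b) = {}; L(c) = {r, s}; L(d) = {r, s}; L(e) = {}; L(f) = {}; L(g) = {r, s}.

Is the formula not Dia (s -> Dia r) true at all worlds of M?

No

Let φ = not Dia (s -> Dia r). Evaluate φ at each world:
  a (successors {b, d, e, f}): φ is false.
  b (successors {a}): φ is false.
  c (successors {b, c, g}): φ is false.
  d (successors {b, c, d, e, g}): φ is false.
  e (successors {f}): φ is false.
  f (successors {a, g}): φ is false.
  g (successors {a, b, g}): φ is false.
Detail at a (counterexample):
  At a: Dia (s -> Dia r) is true, so not Dia (s -> Dia r) is false.
    At a: Dia (s -> Dia r) requires s -> Dia r at some successor in {b, d, e, f}.
      s -> Dia r holds at b, so Dia (s -> Dia r) is true at a.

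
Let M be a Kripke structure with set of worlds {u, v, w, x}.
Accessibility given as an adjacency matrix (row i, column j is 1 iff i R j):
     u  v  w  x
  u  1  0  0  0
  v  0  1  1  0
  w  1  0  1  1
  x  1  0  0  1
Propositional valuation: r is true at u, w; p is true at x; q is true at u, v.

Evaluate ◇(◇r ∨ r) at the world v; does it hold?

Recall that ◇ψ holds at a world iff ψ holds at some accessible world.
At v: ◇(◇r ∨ r) requires ◇r ∨ r at some successor in {v, w}.
  ◇r ∨ r holds at v, so ◇(◇r ∨ r) is true at v.
    At v: ◇r is true, r is false, so ◇r ∨ r is true.
      At v: ◇r requires r at some successor in {v, w}.
        r holds at w, so ◇r is true at v.

Yes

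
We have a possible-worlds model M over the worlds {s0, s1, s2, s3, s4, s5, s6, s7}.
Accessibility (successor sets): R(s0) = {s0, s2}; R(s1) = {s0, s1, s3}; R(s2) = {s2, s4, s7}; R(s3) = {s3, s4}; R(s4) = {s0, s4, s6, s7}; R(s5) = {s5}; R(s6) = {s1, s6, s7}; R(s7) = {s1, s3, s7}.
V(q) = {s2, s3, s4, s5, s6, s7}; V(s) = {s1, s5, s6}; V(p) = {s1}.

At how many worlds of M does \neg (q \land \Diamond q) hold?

2

Recall that \Diamond ψ holds at a world iff ψ holds at some accessible world.
Let φ = \neg (q \land \Diamond q). Evaluate φ at each world:
  s0 (successors {s0, s2}): φ is true.
  s1 (successors {s0, s1, s3}): φ is true.
  s2 (successors {s2, s4, s7}): φ is false.
  s3 (successors {s3, s4}): φ is false.
  s4 (successors {s0, s4, s6, s7}): φ is false.
  s5 (successors {s5}): φ is false.
  s6 (successors {s1, s6, s7}): φ is false.
  s7 (successors {s1, s3, s7}): φ is false.
For instance, at s3:
  At s3: q \land \Diamond q is true, so \neg (q \land \Diamond q) is false.
    At s3: q is true, \Diamond q is true, so q \land \Diamond q is true.
      At s3: \Diamond q requires q at some successor in {s3, s4}.
        q holds at s3, so \Diamond q is true at s3.
Satisfying worlds: {s0, s1}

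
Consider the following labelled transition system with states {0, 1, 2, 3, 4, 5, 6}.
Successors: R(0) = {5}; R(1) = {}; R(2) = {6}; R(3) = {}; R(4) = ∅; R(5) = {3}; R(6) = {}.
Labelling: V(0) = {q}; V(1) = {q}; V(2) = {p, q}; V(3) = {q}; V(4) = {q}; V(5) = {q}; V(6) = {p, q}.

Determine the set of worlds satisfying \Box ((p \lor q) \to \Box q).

Let φ = \Box ((p \lor q) \to \Box q). Evaluate φ at each world:
  0 (successors {5}): φ is true.
  1 (successors ∅): φ is true.
  2 (successors {6}): φ is true.
  3 (successors ∅): φ is true.
  4 (successors ∅): φ is true.
  5 (successors {3}): φ is true.
  6 (successors ∅): φ is true.
For instance, at 2:
  At 2: \Box ((p \lor q) \to \Box q) requires (p \lor q) \to \Box q at every successor {6}.
      At 6: p \lor q is true, \Box q is true, so (p \lor q) \to \Box q is true.
  So \Box ((p \lor q) \to \Box q) is true at 2.
Satisfying worlds: {0, 1, 2, 3, 4, 5, 6}

0, 1, 2, 3, 4, 5, 6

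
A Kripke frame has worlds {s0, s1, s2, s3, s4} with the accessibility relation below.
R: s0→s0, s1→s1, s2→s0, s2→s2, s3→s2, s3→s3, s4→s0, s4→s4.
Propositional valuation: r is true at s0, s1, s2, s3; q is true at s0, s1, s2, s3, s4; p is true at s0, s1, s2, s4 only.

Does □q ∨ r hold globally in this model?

Let φ = □q ∨ r. Evaluate φ at each world:
  s0 (successors {s0}): φ is true.
  s1 (successors {s1}): φ is true.
  s2 (successors {s0, s2}): φ is true.
  s3 (successors {s2, s3}): φ is true.
  s4 (successors {s0, s4}): φ is true.
For instance, at s2:
  At s2: □q is true, r is true, so □q ∨ r is true.
    At s2: □q requires q at every successor {s0, s2}.
      At s0: q is true.
      At s2: q is true.
    So □q is true at s2.

Yes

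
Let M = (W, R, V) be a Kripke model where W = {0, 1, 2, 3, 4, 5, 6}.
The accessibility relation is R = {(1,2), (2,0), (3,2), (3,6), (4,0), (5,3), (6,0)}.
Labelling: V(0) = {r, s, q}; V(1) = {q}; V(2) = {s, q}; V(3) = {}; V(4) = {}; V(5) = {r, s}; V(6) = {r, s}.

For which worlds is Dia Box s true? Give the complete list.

1, 2, 3, 4, 5, 6

Let φ = Dia Box s. Evaluate φ at each world:
  0 (successors ∅): φ is false.
  1 (successors {2}): φ is true.
  2 (successors {0}): φ is true.
  3 (successors {2, 6}): φ is true.
  4 (successors {0}): φ is true.
  5 (successors {3}): φ is true.
  6 (successors {0}): φ is true.
For instance, at 1:
  At 1: Dia Box s requires Box s at some successor in {2}.
    Box s holds at 2, so Dia Box s is true at 1.
      At 2: Box s requires s at every successor {0}.
        At 0: s is true.
      So Box s is true at 2.
Satisfying worlds: {1, 2, 3, 4, 5, 6}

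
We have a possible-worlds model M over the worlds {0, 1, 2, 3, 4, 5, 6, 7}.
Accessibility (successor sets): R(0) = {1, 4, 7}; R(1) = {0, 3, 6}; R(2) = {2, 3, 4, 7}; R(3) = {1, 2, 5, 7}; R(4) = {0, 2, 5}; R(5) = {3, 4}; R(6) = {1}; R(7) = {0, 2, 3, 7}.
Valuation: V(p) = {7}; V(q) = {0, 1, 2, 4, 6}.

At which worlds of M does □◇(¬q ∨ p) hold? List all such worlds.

Recall that □ψ holds at a world iff ψ holds at every accessible world, and ◇ψ holds iff ψ holds at some accessible world.
Let φ = □◇(¬q ∨ p). Evaluate φ at each world:
  0 (successors {1, 4, 7}): φ is true.
  1 (successors {0, 3, 6}): φ is false.
  2 (successors {2, 3, 4, 7}): φ is true.
  3 (successors {1, 2, 5, 7}): φ is true.
  4 (successors {0, 2, 5}): φ is true.
  5 (successors {3, 4}): φ is true.
  6 (successors {1}): φ is true.
  7 (successors {0, 2, 3, 7}): φ is true.
For instance, at 0:
  At 0: □◇(¬q ∨ p) requires ◇(¬q ∨ p) at every successor {1, 4, 7}.
      At 1: ◇(¬q ∨ p) requires ¬q ∨ p at some successor in {0, 3, 6}.
        ¬q ∨ p holds at 3, so ◇(¬q ∨ p) is true at 1.
      At 4: ◇(¬q ∨ p) requires ¬q ∨ p at some successor in {0, 2, 5}.
        ¬q ∨ p holds at 5, so ◇(¬q ∨ p) is true at 4.
      At 7: ◇(¬q ∨ p) requires ¬q ∨ p at some successor in {0, 2, 3, 7}.
        ¬q ∨ p holds at 3, so ◇(¬q ∨ p) is true at 7.
  So □◇(¬q ∨ p) is true at 0.
Satisfying worlds: {0, 2, 3, 4, 5, 6, 7}

0, 2, 3, 4, 5, 6, 7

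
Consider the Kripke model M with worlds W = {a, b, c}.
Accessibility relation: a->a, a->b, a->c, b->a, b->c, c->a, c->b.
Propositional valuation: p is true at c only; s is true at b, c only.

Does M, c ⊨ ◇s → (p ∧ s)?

Yes

At c: ◇s is true, p ∧ s is true, so ◇s → (p ∧ s) is true.
  At c: ◇s requires s at some successor in {a, b}.
    s holds at b, so ◇s is true at c.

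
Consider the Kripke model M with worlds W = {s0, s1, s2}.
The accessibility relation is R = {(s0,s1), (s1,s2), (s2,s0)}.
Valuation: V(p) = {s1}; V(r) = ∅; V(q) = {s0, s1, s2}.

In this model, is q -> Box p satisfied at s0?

At s0: q is true, Box p is true, so q -> Box p is true.
  At s0: Box p requires p at every successor {s1}.
    At s1: p is true.
  So Box p is true at s0.

Yes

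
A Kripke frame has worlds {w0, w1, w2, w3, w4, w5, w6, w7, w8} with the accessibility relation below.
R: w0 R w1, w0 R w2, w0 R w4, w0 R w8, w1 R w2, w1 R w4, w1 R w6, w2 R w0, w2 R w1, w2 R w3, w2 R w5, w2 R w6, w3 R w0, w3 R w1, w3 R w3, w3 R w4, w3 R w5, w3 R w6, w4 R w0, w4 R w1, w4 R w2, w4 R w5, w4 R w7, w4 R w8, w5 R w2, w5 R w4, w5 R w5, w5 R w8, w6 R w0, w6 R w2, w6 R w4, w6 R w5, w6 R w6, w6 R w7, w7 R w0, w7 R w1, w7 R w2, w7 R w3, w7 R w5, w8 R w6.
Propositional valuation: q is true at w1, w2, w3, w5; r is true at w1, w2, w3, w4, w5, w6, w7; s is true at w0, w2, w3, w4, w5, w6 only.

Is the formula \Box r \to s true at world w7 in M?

Yes

At w7: \Box r is false, s is false, so \Box r \to s is true.
  At w7: \Box r requires r at every successor {w0, w1, w2, w3, w5}.
    r fails at w0, so \Box r is false at w7.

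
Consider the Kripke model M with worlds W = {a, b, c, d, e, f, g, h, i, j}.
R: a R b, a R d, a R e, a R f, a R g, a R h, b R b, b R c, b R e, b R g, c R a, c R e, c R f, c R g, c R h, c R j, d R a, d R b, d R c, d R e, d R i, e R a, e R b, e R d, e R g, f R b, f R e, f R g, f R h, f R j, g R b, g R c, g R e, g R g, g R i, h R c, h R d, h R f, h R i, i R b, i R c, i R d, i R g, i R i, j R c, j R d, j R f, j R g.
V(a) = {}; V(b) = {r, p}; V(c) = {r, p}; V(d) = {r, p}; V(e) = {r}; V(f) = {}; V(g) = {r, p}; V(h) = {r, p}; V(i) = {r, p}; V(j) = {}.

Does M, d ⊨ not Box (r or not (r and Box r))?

No

Recall that Box ψ holds at a world iff ψ holds at every accessible world, and Dia ψ holds iff ψ holds at some accessible world.
At d: Box (r or not (r and Box r)) is true, so not Box (r or not (r and Box r)) is false.
  At d: Box (r or not (r and Box r)) requires r or not (r and Box r) at every successor {a, b, c, e, i}.
    At a: r or not (r and Box r) is true.
    At b: r or not (r and Box r) is true.
    At c: r or not (r and Box r) is true.
    At e: r or not (r and Box r) is true.
    At i: r or not (r and Box r) is true.
  So Box (r or not (r and Box r)) is true at d.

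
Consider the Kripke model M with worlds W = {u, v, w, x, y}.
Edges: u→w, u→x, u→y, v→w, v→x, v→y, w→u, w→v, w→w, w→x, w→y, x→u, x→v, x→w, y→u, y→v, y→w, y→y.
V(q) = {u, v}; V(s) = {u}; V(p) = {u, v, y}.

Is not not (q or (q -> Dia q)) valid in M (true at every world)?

Yes

Let φ = not not (q or (q -> Dia q)). Evaluate φ at each world:
  u (successors {w, x, y}): φ is true.
  v (successors {w, x, y}): φ is true.
  w (successors {u, v, w, x, y}): φ is true.
  x (successors {u, v, w}): φ is true.
  y (successors {u, v, w, y}): φ is true.
For instance, at v:
  At v: not (q or (q -> Dia q)) is false, so not not (q or (q -> Dia q)) is true.
    At v: q or (q -> Dia q) is true, so not (q or (q -> Dia q)) is false.
      At v: q is true, q -> Dia q is false, so q or (q -> Dia q) is true.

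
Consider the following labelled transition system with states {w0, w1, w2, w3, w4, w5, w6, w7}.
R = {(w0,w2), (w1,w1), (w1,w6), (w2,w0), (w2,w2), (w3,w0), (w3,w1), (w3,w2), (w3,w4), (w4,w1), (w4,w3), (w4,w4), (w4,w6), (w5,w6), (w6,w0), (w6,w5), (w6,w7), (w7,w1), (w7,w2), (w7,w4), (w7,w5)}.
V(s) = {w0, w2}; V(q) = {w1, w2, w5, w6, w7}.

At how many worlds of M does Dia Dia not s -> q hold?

6

Let φ = Dia Dia not s -> q. Evaluate φ at each world:
  w0 (successors {w2}): φ is true.
  w1 (successors {w1, w6}): φ is true.
  w2 (successors {w0, w2}): φ is true.
  w3 (successors {w0, w1, w2, w4}): φ is false.
  w4 (successors {w1, w3, w4, w6}): φ is false.
  w5 (successors {w6}): φ is true.
  w6 (successors {w0, w5, w7}): φ is true.
  w7 (successors {w1, w2, w4, w5}): φ is true.
For instance, at w1:
  At w1: Dia Dia not s is true, q is true, so Dia Dia not s -> q is true.
    At w1: Dia Dia not s requires Dia not s at some successor in {w1, w6}.
      Dia not s holds at w1, so Dia Dia not s is true at w1.
Satisfying worlds: {w0, w1, w2, w5, w6, w7}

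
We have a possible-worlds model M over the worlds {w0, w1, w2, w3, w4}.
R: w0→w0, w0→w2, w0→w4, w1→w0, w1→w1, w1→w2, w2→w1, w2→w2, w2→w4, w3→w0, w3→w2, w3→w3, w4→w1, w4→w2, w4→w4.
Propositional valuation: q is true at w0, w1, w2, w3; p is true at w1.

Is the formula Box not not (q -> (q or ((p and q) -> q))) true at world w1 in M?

Yes

Recall that Box ψ holds at a world iff ψ holds at every accessible world, and Dia ψ holds iff ψ holds at some accessible world.
At w1: Box not not (q -> (q or ((p and q) -> q))) requires not not (q -> (q or ((p and q) -> q))) at every successor {w0, w1, w2}.
  At w0: not not (q -> (q or ((p and q) -> q))) is true.
  At w1: not not (q -> (q or ((p and q) -> q))) is true.
  At w2: not not (q -> (q or ((p and q) -> q))) is true.
So Box not not (q -> (q or ((p and q) -> q))) is true at w1.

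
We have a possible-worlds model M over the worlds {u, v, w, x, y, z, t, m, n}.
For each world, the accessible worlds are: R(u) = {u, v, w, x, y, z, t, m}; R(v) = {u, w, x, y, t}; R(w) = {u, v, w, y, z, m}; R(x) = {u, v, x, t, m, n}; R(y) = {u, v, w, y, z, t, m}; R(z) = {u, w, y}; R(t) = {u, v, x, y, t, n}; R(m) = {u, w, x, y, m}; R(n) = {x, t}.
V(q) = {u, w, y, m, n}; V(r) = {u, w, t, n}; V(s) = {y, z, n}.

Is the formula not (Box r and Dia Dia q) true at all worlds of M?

Recall that Box ψ holds at a world iff ψ holds at every accessible world, and Dia ψ holds iff ψ holds at some accessible world.
Let φ = not (Box r and Dia Dia q). Evaluate φ at each world:
  u (successors {u, v, w, x, y, z, t, m}): φ is true.
  v (successors {u, w, x, y, t}): φ is true.
  w (successors {u, v, w, y, z, m}): φ is true.
  x (successors {u, v, x, t, m, n}): φ is true.
  y (successors {u, v, w, y, z, t, m}): φ is true.
  z (successors {u, w, y}): φ is true.
  t (successors {u, v, x, y, t, n}): φ is true.
  m (successors {u, w, x, y, m}): φ is true.
  n (successors {x, t}): φ is true.
For instance, at m:
  At m: Box r and Dia Dia q is false, so not (Box r and Dia Dia q) is true.
    At m: Box r is false, Dia Dia q is true, so Box r and Dia Dia q is false.
      At m: Box r requires r at every successor {u, w, x, y, m}.
        r fails at x, so Box r is false at m.
      At m: Dia Dia q requires Dia q at some successor in {u, w, x, y, m}.
        Dia q holds at u, so Dia Dia q is true at m.

Yes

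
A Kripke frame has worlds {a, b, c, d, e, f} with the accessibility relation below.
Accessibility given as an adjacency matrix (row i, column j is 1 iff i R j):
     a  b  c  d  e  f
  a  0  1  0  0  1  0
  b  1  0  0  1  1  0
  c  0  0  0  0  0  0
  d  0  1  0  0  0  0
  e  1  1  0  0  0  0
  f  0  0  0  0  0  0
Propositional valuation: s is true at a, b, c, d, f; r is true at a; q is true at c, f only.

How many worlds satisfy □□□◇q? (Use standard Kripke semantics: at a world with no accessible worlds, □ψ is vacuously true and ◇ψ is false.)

Recall that □ψ holds at a world iff ψ holds at every accessible world, and ◇ψ holds iff ψ holds at some accessible world.
Let φ = □□□◇q. Evaluate φ at each world:
  a (successors {b, e}): φ is false.
  b (successors {a, d, e}): φ is false.
  c (successors ∅): φ is true.
  d (successors {b}): φ is false.
  e (successors {a, b}): φ is false.
  f (successors ∅): φ is true.
For instance, at b:
  At b: □□□◇q requires □□◇q at every successor {a, d, e}.
    □□◇q fails at a, so □□□◇q is false at b.
      At a: □□◇q requires □◇q at every successor {b, e}.
        □◇q fails at b, so □□◇q is false at a.
Satisfying worlds: {c, f}

2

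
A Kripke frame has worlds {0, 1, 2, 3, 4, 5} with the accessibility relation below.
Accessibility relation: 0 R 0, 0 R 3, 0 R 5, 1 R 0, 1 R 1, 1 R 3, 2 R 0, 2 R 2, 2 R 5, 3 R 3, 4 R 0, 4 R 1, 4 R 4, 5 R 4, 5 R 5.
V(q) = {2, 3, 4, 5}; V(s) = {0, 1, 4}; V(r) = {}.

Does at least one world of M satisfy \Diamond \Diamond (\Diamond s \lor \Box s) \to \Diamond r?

Yes

Let φ = \Diamond \Diamond (\Diamond s \lor \Box s) \to \Diamond r. Evaluate φ at each world:
  0 (successors {0, 3, 5}): φ is false.
  1 (successors {0, 1, 3}): φ is false.
  2 (successors {0, 2, 5}): φ is false.
  3 (successors {3}): φ is true.
  4 (successors {0, 1, 4}): φ is false.
  5 (successors {4, 5}): φ is false.
Detail at 3 (witness):
  At 3: \Diamond \Diamond (\Diamond s \lor \Box s) is false, \Diamond r is false, so \Diamond \Diamond (\Diamond s \lor \Box s) \to \Diamond r is true.
    At 3: \Diamond \Diamond (\Diamond s \lor \Box s) requires \Diamond (\Diamond s \lor \Box s) at some successor in {3}.
      At 3: \Diamond (\Diamond s \lor \Box s) is false.
    So \Diamond \Diamond (\Diamond s \lor \Box s) is false at 3.
    At 3: \Diamond r requires r at some successor in {3}.
      At 3: r is false.
    So \Diamond r is false at 3.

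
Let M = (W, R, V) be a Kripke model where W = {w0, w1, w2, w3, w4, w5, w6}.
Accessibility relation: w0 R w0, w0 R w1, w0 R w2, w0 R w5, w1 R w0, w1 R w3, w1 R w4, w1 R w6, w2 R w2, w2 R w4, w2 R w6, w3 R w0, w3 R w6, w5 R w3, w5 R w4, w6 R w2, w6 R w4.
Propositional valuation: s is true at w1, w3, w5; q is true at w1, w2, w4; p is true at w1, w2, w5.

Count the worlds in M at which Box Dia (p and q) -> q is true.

6

Let φ = Box Dia (p and q) -> q. Evaluate φ at each world:
  w0 (successors {w0, w1, w2, w5}): φ is true.
  w1 (successors {w0, w3, w4, w6}): φ is true.
  w2 (successors {w2, w4, w6}): φ is true.
  w3 (successors {w0, w6}): φ is false.
  w4 (successors ∅): φ is true.
  w5 (successors {w3, w4}): φ is true.
  w6 (successors {w2, w4}): φ is true.
For instance, at w3:
  At w3: Box Dia (p and q) is true, q is false, so Box Dia (p and q) -> q is false.
    At w3: Box Dia (p and q) requires Dia (p and q) at every successor {w0, w6}.
      At w0: Dia (p and q) is true.
      At w6: Dia (p and q) is true.
    So Box Dia (p and q) is true at w3.
Satisfying worlds: {w0, w1, w2, w4, w5, w6}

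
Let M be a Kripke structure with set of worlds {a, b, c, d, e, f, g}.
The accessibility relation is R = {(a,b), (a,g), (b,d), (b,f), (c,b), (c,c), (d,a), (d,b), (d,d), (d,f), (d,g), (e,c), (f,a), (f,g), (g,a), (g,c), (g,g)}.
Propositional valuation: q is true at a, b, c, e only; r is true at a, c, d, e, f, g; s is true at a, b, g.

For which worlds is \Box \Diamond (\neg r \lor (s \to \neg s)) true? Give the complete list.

Let φ = \Box \Diamond (\neg r \lor (s \to \neg s)). Evaluate φ at each world:
  a (successors {b, g}): φ is true.
  b (successors {d, f}): φ is false.
  c (successors {b, c}): φ is true.
  d (successors {a, b, d, f, g}): φ is false.
  e (successors {c}): φ is true.
  f (successors {a, g}): φ is true.
  g (successors {a, c, g}): φ is true.
For instance, at f:
  At f: \Box \Diamond (\neg r \lor (s \to \neg s)) requires \Diamond (\neg r \lor (s \to \neg s)) at every successor {a, g}.
      At a: \Diamond (\neg r \lor (s \to \neg s)) requires \neg r \lor (s \to \neg s) at some successor in {b, g}.
        \neg r \lor (s \to \neg s) holds at b, so \Diamond (\neg r \lor (s \to \neg s)) is true at a.
      At g: \Diamond (\neg r \lor (s \to \neg s)) requires \neg r \lor (s \to \neg s) at some successor in {a, c, g}.
        \neg r \lor (s \to \neg s) holds at c, so \Diamond (\neg r \lor (s \to \neg s)) is true at g.
  So \Box \Diamond (\neg r \lor (s \to \neg s)) is true at f.
Satisfying worlds: {a, c, e, f, g}

a, c, e, f, g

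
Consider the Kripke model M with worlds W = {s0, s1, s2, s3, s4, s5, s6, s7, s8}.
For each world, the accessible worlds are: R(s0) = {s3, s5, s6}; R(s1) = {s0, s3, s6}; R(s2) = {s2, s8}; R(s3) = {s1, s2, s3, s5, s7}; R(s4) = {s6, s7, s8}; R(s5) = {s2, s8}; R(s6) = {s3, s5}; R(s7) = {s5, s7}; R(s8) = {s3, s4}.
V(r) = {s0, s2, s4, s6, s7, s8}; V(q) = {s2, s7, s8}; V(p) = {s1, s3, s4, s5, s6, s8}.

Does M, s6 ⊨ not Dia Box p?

Yes

At s6: Dia Box p is false, so not Dia Box p is true.
  At s6: Dia Box p requires Box p at some successor in {s3, s5}.
    At s3: Box p is false.
    At s5: Box p is false.
  So Dia Box p is false at s6.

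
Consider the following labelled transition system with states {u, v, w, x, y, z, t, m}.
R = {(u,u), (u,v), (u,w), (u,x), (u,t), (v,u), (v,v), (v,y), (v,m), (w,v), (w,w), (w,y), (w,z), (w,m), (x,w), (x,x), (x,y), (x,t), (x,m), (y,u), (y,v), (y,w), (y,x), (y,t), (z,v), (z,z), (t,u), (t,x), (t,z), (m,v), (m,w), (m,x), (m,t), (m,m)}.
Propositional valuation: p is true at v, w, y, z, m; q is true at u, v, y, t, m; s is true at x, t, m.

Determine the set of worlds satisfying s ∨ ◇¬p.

Let φ = s ∨ ◇¬p. Evaluate φ at each world:
  u (successors {u, v, w, x, t}): φ is true.
  v (successors {u, v, y, m}): φ is true.
  w (successors {v, w, y, z, m}): φ is false.
  x (successors {w, x, y, t, m}): φ is true.
  y (successors {u, v, w, x, t}): φ is true.
  z (successors {v, z}): φ is false.
  t (successors {u, x, z}): φ is true.
  m (successors {v, w, x, t, m}): φ is true.
For instance, at t:
  At t: s is true, ◇¬p is true, so s ∨ ◇¬p is true.
    At t: ◇¬p requires ¬p at some successor in {u, x, z}.
      ¬p holds at u, so ◇¬p is true at t.
Satisfying worlds: {u, v, x, y, t, m}

u, v, x, y, t, m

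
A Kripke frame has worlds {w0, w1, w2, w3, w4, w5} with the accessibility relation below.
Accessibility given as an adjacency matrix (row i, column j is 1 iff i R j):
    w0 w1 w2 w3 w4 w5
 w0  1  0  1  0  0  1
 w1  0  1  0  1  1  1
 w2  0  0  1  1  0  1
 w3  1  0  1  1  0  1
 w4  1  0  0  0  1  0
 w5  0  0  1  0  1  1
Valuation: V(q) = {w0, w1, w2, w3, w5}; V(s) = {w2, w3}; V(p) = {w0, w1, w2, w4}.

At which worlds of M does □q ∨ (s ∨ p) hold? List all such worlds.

w0, w1, w2, w3, w4

Let φ = □q ∨ (s ∨ p). Evaluate φ at each world:
  w0 (successors {w0, w2, w5}): φ is true.
  w1 (successors {w1, w3, w4, w5}): φ is true.
  w2 (successors {w2, w3, w5}): φ is true.
  w3 (successors {w0, w2, w3, w5}): φ is true.
  w4 (successors {w0, w4}): φ is true.
  w5 (successors {w2, w4, w5}): φ is false.
For instance, at w0:
  At w0: □q is true, s ∨ p is true, so □q ∨ (s ∨ p) is true.
    At w0: □q requires q at every successor {w0, w2, w5}.
      At w0: q is true.
      At w2: q is true.
      At w5: q is true.
    So □q is true at w0.
Satisfying worlds: {w0, w1, w2, w3, w4}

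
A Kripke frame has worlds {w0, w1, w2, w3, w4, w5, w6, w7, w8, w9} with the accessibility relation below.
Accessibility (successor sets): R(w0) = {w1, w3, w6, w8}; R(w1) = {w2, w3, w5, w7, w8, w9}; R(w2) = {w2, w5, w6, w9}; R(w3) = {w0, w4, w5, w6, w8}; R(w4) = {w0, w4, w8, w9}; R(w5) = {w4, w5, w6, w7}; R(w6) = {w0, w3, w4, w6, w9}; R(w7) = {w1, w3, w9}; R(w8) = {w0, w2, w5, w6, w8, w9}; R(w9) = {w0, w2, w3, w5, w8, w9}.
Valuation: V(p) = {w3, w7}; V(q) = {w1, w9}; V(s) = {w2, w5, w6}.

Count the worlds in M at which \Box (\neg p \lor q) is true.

4

Recall that \Box ψ holds at a world iff ψ holds at every accessible world, and \Diamond ψ holds iff ψ holds at some accessible world.
Let φ = \Box (\neg p \lor q). Evaluate φ at each world:
  w0 (successors {w1, w3, w6, w8}): φ is false.
  w1 (successors {w2, w3, w5, w7, w8, w9}): φ is false.
  w2 (successors {w2, w5, w6, w9}): φ is true.
  w3 (successors {w0, w4, w5, w6, w8}): φ is true.
  w4 (successors {w0, w4, w8, w9}): φ is true.
  w5 (successors {w4, w5, w6, w7}): φ is false.
  w6 (successors {w0, w3, w4, w6, w9}): φ is false.
  w7 (successors {w1, w3, w9}): φ is false.
  w8 (successors {w0, w2, w5, w6, w8, w9}): φ is true.
  w9 (successors {w0, w2, w3, w5, w8, w9}): φ is false.
For instance, at w5:
  At w5: \Box (\neg p \lor q) requires \neg p \lor q at every successor {w4, w5, w6, w7}.
    \neg p \lor q fails at w7, so \Box (\neg p \lor q) is false at w5.
Satisfying worlds: {w2, w3, w4, w8}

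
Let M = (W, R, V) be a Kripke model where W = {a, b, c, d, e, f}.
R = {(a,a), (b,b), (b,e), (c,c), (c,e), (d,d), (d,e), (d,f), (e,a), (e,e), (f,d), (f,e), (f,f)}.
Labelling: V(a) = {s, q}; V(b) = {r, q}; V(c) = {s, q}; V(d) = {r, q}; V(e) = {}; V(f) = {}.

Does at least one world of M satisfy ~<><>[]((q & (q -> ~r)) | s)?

No

Recall that []ψ holds at a world iff ψ holds at every accessible world, and <>ψ holds iff ψ holds at some accessible world.
Let φ = ~<><>[]((q & (q -> ~r)) | s). Evaluate φ at each world:
  a (successors {a}): φ is false.
  b (successors {b, e}): φ is false.
  c (successors {c, e}): φ is false.
  d (successors {d, e, f}): φ is false.
  e (successors {a, e}): φ is false.
  f (successors {d, e, f}): φ is false.
For instance, at b:
  At b: <><>[]((q & (q -> ~r)) | s) is true, so ~<><>[]((q & (q -> ~r)) | s) is false.
    At b: <><>[]((q & (q -> ~r)) | s) requires <>[]((q & (q -> ~r)) | s) at some successor in {b, e}.
      <>[]((q & (q -> ~r)) | s) holds at e, so <><>[]((q & (q -> ~r)) | s) is true at b.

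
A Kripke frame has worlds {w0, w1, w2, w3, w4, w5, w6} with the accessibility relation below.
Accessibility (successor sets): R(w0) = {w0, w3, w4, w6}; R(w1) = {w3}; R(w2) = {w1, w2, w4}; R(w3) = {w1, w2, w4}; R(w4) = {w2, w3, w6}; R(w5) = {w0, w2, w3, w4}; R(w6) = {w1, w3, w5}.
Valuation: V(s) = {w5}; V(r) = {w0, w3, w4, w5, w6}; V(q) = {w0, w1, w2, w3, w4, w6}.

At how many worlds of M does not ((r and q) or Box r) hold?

Recall that Box ψ holds at a world iff ψ holds at every accessible world, and Dia ψ holds iff ψ holds at some accessible world.
Let φ = not ((r and q) or Box r). Evaluate φ at each world:
  w0 (successors {w0, w3, w4, w6}): φ is false.
  w1 (successors {w3}): φ is false.
  w2 (successors {w1, w2, w4}): φ is true.
  w3 (successors {w1, w2, w4}): φ is false.
  w4 (successors {w2, w3, w6}): φ is false.
  w5 (successors {w0, w2, w3, w4}): φ is true.
  w6 (successors {w1, w3, w5}): φ is false.
For instance, at w5:
  At w5: (r and q) or Box r is false, so not ((r and q) or Box r) is true.
    At w5: r and q is false, Box r is false, so (r and q) or Box r is false.
      At w5: Box r requires r at every successor {w0, w2, w3, w4}.
        r fails at w2, so Box r is false at w5.
Satisfying worlds: {w2, w5}

2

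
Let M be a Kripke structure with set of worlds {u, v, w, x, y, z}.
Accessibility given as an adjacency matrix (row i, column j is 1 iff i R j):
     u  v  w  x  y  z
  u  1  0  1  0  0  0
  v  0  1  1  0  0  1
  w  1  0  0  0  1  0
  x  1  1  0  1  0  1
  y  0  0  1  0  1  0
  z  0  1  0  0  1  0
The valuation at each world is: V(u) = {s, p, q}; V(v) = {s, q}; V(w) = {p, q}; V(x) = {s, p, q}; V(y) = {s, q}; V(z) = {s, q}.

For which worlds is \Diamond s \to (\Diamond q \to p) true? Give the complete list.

Recall that \Diamond ψ holds at a world iff ψ holds at some accessible world.
Let φ = \Diamond s \to (\Diamond q \to p). Evaluate φ at each world:
  u (successors {u, w}): φ is true.
  v (successors {v, w, z}): φ is false.
  w (successors {u, y}): φ is true.
  x (successors {u, v, x, z}): φ is true.
  y (successors {w, y}): φ is false.
  z (successors {v, y}): φ is false.
For instance, at v:
  At v: \Diamond s is true, \Diamond q \to p is false, so \Diamond s \to (\Diamond q \to p) is false.
    At v: \Diamond s requires s at some successor in {v, w, z}.
      s holds at v, so \Diamond s is true at v.
    At v: \Diamond q is true, p is false, so \Diamond q \to p is false.
      At v: \Diamond q requires q at some successor in {v, w, z}.
        q holds at v, so \Diamond q is true at v.
Satisfying worlds: {u, w, x}

u, w, x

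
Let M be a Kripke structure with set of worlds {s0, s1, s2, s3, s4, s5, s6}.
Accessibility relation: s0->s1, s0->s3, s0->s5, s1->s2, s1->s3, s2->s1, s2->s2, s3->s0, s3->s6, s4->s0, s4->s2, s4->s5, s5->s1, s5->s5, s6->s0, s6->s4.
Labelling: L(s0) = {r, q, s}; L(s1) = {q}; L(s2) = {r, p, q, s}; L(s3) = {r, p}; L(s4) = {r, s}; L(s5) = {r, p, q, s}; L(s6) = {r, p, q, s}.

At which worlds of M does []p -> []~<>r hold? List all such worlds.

Recall that []ψ holds at a world iff ψ holds at every accessible world, and <>ψ holds iff ψ holds at some accessible world.
Let φ = []p -> []~<>r. Evaluate φ at each world:
  s0 (successors {s1, s3, s5}): φ is true.
  s1 (successors {s2, s3}): φ is false.
  s2 (successors {s1, s2}): φ is true.
  s3 (successors {s0, s6}): φ is true.
  s4 (successors {s0, s2, s5}): φ is true.
  s5 (successors {s1, s5}): φ is true.
  s6 (successors {s0, s4}): φ is true.
For instance, at s5:
  At s5: []p is false, []~<>r is false, so []p -> []~<>r is true.
    At s5: []p requires p at every successor {s1, s5}.
      p fails at s1, so []p is false at s5.
    At s5: []~<>r requires ~<>r at every successor {s1, s5}.
      ~<>r fails at s1, so []~<>r is false at s5.
Satisfying worlds: {s0, s2, s3, s4, s5, s6}

s0, s2, s3, s4, s5, s6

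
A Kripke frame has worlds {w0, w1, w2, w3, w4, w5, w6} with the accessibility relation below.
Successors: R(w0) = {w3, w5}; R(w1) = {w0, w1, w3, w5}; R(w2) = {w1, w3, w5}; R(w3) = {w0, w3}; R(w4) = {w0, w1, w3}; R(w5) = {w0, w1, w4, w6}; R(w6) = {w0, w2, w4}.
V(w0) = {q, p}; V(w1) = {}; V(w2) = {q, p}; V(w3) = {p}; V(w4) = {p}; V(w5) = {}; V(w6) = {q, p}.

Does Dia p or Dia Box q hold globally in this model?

Yes

Recall that Box ψ holds at a world iff ψ holds at every accessible world, and Dia ψ holds iff ψ holds at some accessible world.
Let φ = Dia p or Dia Box q. Evaluate φ at each world:
  w0 (successors {w3, w5}): φ is true.
  w1 (successors {w0, w1, w3, w5}): φ is true.
  w2 (successors {w1, w3, w5}): φ is true.
  w3 (successors {w0, w3}): φ is true.
  w4 (successors {w0, w1, w3}): φ is true.
  w5 (successors {w0, w1, w4, w6}): φ is true.
  w6 (successors {w0, w2, w4}): φ is true.
For instance, at w1:
  At w1: Dia p is true, Dia Box q is false, so Dia p or Dia Box q is true.
    At w1: Dia p requires p at some successor in {w0, w1, w3, w5}.
      p holds at w0, so Dia p is true at w1.
    At w1: Dia Box q requires Box q at some successor in {w0, w1, w3, w5}.
      At w0: Box q is false.
      At w1: Box q is false.
      At w3: Box q is false.
      At w5: Box q is false.
    So Dia Box q is false at w1.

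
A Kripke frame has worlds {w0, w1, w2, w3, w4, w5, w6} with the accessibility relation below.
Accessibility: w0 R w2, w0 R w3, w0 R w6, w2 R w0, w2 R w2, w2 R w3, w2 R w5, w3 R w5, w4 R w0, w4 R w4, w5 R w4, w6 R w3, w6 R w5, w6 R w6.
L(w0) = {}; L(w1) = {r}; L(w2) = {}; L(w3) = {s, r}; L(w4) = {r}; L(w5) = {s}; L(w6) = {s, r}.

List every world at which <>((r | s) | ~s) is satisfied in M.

w0, w2, w3, w4, w5, w6

Recall that <>ψ holds at a world iff ψ holds at some accessible world.
Let φ = <>((r | s) | ~s). Evaluate φ at each world:
  w0 (successors {w2, w3, w6}): φ is true.
  w1 (successors ∅): φ is false.
  w2 (successors {w0, w2, w3, w5}): φ is true.
  w3 (successors {w5}): φ is true.
  w4 (successors {w0, w4}): φ is true.
  w5 (successors {w4}): φ is true.
  w6 (successors {w3, w5, w6}): φ is true.
For instance, at w2:
  At w2: <>((r | s) | ~s) requires (r | s) | ~s at some successor in {w0, w2, w3, w5}.
    (r | s) | ~s holds at w0, so <>((r | s) | ~s) is true at w2.
Satisfying worlds: {w0, w2, w3, w4, w5, w6}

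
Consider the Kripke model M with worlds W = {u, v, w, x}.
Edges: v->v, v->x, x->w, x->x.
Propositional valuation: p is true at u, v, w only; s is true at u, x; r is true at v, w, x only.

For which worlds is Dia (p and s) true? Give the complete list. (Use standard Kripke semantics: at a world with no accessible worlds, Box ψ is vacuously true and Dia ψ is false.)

none

Let φ = Dia (p and s). Evaluate φ at each world:
  u (successors ∅): φ is false.
  v (successors {v, x}): φ is false.
  w (successors ∅): φ is false.
  x (successors {w, x}): φ is false.
For instance, at v:
  At v: Dia (p and s) requires p and s at some successor in {v, x}.
    At v: p and s is false.
    At x: p and s is false.
  So Dia (p and s) is false at v.
Satisfying worlds: none.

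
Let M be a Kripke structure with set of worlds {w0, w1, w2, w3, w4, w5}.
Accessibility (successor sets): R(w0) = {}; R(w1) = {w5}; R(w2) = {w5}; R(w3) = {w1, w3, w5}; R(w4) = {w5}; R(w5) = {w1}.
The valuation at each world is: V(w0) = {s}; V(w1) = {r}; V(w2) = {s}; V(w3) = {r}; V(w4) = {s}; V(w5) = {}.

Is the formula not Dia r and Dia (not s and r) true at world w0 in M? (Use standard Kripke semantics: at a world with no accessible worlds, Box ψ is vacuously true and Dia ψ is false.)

No

At w0: not Dia r is true, Dia (not s and r) is false, so not Dia r and Dia (not s and r) is false.
  At w0: Dia r is false, so not Dia r is true.
    At w0: no accessible worlds, so Dia r is false.
  At w0: no accessible worlds, so Dia (not s and r) is false.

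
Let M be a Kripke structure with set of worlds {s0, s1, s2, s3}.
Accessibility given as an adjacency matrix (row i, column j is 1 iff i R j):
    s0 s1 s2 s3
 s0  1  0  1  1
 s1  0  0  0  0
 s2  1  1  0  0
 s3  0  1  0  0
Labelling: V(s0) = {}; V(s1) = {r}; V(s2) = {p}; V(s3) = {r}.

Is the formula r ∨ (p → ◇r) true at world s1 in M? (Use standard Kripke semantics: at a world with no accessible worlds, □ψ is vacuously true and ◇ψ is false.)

Yes

Recall that ◇ψ holds at a world iff ψ holds at some accessible world.
At s1: r is true, p → ◇r is true, so r ∨ (p → ◇r) is true.
  At s1: p is false, ◇r is false, so p → ◇r is true.
    At s1: no accessible worlds, so ◇r is false.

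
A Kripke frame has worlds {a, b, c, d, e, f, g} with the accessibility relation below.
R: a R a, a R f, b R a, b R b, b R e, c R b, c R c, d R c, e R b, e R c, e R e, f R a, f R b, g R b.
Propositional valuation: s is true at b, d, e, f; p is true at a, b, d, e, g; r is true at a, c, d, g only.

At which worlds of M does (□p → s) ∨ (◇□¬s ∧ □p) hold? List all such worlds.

a, b, c, d, e, f

Recall that □ψ holds at a world iff ψ holds at every accessible world, and ◇ψ holds iff ψ holds at some accessible world.
Let φ = (□p → s) ∨ (◇□¬s ∧ □p). Evaluate φ at each world:
  a (successors {a, f}): φ is true.
  b (successors {a, b, e}): φ is true.
  c (successors {b, c}): φ is true.
  d (successors {c}): φ is true.
  e (successors {b, c, e}): φ is true.
  f (successors {a, b}): φ is true.
  g (successors {b}): φ is false.
For instance, at g:
  At g: □p → s is false, ◇□¬s ∧ □p is false, so (□p → s) ∨ (◇□¬s ∧ □p) is false.
    At g: □p is true, s is false, so □p → s is false.
      At g: □p requires p at every successor {b}.
        At b: p is true.
      So □p is true at g.
    At g: ◇□¬s is false, □p is true, so ◇□¬s ∧ □p is false.
      At g: ◇□¬s requires □¬s at some successor in {b}.
        At b: □¬s is false.
      So ◇□¬s is false at g.
      At g: □p requires p at every successor {b}.
        At b: p is true.
      So □p is true at g.
Satisfying worlds: {a, b, c, d, e, f}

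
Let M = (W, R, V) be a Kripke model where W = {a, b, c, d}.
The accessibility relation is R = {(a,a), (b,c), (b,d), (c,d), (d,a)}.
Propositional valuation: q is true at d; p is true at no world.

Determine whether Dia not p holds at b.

At b: Dia not p requires not p at some successor in {c, d}.
  not p holds at c, so Dia not p is true at b.

Yes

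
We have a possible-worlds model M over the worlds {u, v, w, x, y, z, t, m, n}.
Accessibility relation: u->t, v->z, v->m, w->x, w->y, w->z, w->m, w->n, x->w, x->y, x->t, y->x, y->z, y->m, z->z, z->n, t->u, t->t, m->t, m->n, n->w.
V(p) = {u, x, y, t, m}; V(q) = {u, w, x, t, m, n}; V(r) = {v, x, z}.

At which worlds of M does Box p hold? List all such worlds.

u, t

Let φ = Box p. Evaluate φ at each world:
  u (successors {t}): φ is true.
  v (successors {z, m}): φ is false.
  w (successors {x, y, z, m, n}): φ is false.
  x (successors {w, y, t}): φ is false.
  y (successors {x, z, m}): φ is false.
  z (successors {z, n}): φ is false.
  t (successors {u, t}): φ is true.
  m (successors {t, n}): φ is false.
  n (successors {w}): φ is false.
For instance, at n:
  At n: Box p requires p at every successor {w}.
    p fails at w, so Box p is false at n.
Satisfying worlds: {u, t}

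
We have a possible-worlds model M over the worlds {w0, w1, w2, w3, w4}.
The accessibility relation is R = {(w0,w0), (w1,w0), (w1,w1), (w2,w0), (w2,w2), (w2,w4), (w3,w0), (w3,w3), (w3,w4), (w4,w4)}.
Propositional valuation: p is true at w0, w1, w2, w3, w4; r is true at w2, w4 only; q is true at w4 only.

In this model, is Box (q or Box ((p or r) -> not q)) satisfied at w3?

At w3: Box (q or Box ((p or r) -> not q)) requires q or Box ((p or r) -> not q) at every successor {w0, w3, w4}.
  q or Box ((p or r) -> not q) fails at w3, so Box (q or Box ((p or r) -> not q)) is false at w3.
    At w3: q is false, Box ((p or r) -> not q) is false, so q or Box ((p or r) -> not q) is false.
      At w3: Box ((p or r) -> not q) requires (p or r) -> not q at every successor {w0, w3, w4}.
        (p or r) -> not q fails at w4, so Box ((p or r) -> not q) is false at w3.

No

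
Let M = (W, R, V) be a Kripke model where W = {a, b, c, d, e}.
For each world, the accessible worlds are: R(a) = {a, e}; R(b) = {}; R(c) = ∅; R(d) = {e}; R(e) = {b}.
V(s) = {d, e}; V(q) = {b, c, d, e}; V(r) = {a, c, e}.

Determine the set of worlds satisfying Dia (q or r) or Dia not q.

a, d, e

Let φ = Dia (q or r) or Dia not q. Evaluate φ at each world:
  a (successors {a, e}): φ is true.
  b (successors ∅): φ is false.
  c (successors ∅): φ is false.
  d (successors {e}): φ is true.
  e (successors {b}): φ is true.
For instance, at a:
  At a: Dia (q or r) is true, Dia not q is true, so Dia (q or r) or Dia not q is true.
    At a: Dia (q or r) requires q or r at some successor in {a, e}.
      q or r holds at a, so Dia (q or r) is true at a.
    At a: Dia not q requires not q at some successor in {a, e}.
      not q holds at a, so Dia not q is true at a.
Satisfying worlds: {a, d, e}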